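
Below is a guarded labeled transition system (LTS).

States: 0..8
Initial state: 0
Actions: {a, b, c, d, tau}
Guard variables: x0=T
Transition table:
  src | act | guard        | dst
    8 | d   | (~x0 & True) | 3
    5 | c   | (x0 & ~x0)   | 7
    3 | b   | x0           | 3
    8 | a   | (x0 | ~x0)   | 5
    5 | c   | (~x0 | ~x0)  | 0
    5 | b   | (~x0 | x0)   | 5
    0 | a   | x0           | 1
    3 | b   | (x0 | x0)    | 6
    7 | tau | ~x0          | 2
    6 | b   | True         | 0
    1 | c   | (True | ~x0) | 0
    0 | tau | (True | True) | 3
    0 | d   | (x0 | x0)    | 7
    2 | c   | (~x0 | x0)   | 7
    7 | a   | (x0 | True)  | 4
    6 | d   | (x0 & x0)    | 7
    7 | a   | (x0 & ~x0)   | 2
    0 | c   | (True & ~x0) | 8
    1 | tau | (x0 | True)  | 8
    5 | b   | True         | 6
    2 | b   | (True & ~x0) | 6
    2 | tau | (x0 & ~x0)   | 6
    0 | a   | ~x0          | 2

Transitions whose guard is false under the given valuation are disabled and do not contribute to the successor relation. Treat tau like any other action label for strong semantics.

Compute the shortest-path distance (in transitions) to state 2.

Answer: UNREACHABLE

Trace:
Breadth-first toward 2:
  Layer 0: {0}
  Layer 1: {1,3,7}
  Layer 2: {4,6,8}
  Layer 3: {5}
2 never appears.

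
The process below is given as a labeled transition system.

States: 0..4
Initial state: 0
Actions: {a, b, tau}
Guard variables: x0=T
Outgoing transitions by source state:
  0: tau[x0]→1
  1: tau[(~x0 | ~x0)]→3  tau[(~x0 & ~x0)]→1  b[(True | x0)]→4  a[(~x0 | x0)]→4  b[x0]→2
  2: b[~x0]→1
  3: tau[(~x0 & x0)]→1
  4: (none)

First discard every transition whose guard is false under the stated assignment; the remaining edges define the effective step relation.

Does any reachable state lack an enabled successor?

Answer: DEADLOCK at state 2

Analysis:
Reachable = {0,1,2,4}
  0: tau→1  [deg 1]
  1: a→4  b→2  b→4  [deg 3]
  2: ∅  [STUCK]
  4: ∅  [STUCK]
witness 2: tau·b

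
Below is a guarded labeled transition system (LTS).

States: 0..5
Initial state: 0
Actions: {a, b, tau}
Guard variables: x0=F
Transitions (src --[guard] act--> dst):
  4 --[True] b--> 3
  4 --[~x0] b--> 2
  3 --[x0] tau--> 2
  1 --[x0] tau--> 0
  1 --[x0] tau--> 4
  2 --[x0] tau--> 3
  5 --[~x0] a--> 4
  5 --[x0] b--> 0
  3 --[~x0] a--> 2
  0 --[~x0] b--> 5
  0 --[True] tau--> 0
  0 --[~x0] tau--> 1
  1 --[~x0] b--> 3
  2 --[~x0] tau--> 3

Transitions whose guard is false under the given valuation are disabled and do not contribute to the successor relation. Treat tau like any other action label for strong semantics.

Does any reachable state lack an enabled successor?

Answer: DEADLOCK-FREE

Working:
Reachable = {0,1,2,3,4,5}
  0: b→5  tau→0  tau→1  [3 exit(s)]
  1: b→3  [1 exit(s)]
  2: tau→3  [1 exit(s)]
  3: a→2  [1 exit(s)]
  4: b→2  b→3  [2 exit(s)]
  5: a→4  [1 exit(s)]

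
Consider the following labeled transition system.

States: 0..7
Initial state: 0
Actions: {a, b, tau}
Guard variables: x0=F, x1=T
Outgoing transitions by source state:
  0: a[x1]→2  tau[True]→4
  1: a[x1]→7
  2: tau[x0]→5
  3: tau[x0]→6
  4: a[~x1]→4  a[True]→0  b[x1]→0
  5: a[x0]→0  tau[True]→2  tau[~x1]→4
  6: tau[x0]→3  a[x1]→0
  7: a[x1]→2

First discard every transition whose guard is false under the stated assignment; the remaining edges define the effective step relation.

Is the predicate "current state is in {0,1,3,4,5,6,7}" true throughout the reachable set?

Safe = {0,1,3,4,5,6,7}
Reachable = {0,2,4}
  0: safe
  2: VIOLATES
  4: safe
reach 2 via a — violates

Answer: INVARIANT VIOLATED at state 2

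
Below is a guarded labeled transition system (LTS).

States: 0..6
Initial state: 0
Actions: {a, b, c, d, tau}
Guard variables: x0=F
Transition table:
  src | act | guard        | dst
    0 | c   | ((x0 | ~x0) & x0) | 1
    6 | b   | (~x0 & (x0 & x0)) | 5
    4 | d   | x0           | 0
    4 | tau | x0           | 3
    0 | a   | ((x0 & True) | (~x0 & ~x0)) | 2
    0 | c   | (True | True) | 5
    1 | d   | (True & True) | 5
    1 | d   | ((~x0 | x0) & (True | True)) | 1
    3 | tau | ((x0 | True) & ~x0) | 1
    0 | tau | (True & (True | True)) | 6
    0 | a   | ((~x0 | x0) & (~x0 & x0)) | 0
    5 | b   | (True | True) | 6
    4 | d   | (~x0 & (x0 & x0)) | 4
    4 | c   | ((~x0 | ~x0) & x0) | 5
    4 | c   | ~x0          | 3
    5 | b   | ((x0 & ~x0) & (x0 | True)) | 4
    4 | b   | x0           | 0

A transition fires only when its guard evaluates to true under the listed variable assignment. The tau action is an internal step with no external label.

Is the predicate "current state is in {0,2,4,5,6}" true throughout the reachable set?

Inv-set: {0,2,4,5,6}
R = {0,2,5,6}
  0: ✓
  2: ✓
  5: ✓
  6: ✓

Answer: INVARIANT HOLDS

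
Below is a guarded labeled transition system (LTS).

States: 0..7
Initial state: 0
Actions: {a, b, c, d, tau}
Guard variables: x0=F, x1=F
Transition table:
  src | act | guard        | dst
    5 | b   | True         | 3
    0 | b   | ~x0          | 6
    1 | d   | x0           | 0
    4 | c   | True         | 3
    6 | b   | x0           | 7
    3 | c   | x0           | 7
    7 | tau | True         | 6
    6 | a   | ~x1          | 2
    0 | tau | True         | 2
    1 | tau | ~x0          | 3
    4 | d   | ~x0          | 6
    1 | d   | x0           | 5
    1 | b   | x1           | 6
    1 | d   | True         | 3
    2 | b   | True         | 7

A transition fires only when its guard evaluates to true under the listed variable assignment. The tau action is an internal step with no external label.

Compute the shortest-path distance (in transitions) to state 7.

Answer: 2

Working:
BFS to 7:
  Layer 0: {0}
  Layer 1: {2,6}
  Layer 2: {7}
depth(7)=2, e.g. tau·b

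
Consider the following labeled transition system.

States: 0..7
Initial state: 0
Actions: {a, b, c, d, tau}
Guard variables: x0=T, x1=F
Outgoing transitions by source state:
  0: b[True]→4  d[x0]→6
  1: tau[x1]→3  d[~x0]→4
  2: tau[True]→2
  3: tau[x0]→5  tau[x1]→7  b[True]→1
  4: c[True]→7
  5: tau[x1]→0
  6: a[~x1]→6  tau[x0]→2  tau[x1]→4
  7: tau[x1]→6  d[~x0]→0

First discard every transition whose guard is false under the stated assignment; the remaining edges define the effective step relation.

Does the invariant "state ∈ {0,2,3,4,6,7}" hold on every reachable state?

Answer: INVARIANT HOLDS

Trace:
Safe = {0,2,3,4,6,7}
Reach set: {0,2,4,6,7}
  0: ✓
  2: ✓
  4: ✓
  6: ✓
  7: ✓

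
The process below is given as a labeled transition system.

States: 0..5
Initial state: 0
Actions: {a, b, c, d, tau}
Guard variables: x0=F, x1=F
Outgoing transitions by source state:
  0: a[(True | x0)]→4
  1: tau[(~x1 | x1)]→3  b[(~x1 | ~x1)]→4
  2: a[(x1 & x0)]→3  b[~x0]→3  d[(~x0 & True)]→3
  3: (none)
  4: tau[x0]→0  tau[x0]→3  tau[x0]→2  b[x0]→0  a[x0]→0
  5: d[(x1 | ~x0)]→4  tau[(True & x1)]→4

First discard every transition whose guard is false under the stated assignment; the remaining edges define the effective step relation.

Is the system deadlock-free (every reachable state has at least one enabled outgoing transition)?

R = {0,4}
  0: a→4  [1 exit(s)]
  4: ∅  [no exit]
witness 4: a

Answer: DEADLOCK at state 4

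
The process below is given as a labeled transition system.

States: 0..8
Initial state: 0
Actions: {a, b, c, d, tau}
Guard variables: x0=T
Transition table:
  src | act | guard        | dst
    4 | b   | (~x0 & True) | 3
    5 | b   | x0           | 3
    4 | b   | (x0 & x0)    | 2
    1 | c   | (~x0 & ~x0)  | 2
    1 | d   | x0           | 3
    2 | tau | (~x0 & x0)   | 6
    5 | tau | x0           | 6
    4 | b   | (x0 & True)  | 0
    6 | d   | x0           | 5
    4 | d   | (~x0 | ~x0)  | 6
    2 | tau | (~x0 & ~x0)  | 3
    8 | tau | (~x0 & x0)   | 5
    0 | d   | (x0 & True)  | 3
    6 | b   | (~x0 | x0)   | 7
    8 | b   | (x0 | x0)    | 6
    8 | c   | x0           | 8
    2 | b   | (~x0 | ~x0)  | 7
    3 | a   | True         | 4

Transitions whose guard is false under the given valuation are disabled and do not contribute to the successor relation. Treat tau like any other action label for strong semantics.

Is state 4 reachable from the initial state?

Answer: REACHABLE

Analysis:
Guard filter leaves 11 enabled edge(s).
L0 = {0}
L1 = {3}  now seen {0,3}
L2 = {4}  now seen {0,3,4}
L3 = {2}  now seen {0,2,3,4}
Reachable = {0,2,3,4}
Path to 4: d·a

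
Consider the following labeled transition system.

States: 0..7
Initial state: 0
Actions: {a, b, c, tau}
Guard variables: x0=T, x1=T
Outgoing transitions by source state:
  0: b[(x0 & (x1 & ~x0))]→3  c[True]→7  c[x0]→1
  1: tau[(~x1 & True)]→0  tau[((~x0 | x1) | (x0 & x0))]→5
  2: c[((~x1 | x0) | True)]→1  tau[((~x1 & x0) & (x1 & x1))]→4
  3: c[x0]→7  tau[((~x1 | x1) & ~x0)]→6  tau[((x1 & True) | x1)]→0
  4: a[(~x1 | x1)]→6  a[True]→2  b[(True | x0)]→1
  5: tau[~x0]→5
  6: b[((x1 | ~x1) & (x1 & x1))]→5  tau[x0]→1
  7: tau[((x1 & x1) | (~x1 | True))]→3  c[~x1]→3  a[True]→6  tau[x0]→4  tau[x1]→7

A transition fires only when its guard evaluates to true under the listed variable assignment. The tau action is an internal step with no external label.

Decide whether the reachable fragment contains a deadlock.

Reach set: {0,1,2,3,4,5,6,7}
  0: c→1  c→7  [2 exit(s)]
  1: tau→5  [1 exit(s)]
  2: c→1  [1 exit(s)]
  3: c→7  tau→0  [2 exit(s)]
  4: a→2  a→6  b→1  [3 exit(s)]
  5: ∅  [no exit]
  6: b→5  tau→1  [2 exit(s)]
  7: a→6  tau→3  tau→4  tau→7  [4 exit(s)]
Path to 5: c·tau

Answer: DEADLOCK at state 5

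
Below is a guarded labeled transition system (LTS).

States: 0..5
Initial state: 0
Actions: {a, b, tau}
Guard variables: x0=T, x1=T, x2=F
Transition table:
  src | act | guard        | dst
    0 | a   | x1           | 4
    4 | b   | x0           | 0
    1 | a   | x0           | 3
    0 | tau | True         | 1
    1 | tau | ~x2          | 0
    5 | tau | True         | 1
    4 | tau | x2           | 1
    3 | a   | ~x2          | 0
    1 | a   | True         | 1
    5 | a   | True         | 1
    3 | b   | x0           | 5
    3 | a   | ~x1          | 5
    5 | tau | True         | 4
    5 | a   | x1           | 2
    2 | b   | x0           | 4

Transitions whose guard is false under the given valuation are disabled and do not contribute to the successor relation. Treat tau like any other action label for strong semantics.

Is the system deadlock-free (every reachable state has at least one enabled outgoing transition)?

Reachable = {0,1,2,3,4,5}
  0: a→4  tau→1  [2 exit(s)]
  1: a→1  a→3  tau→0  [3 exit(s)]
  2: b→4  [1 exit(s)]
  3: a→0  b→5  [2 exit(s)]
  4: b→0  [1 exit(s)]
  5: a→1  a→2  tau→1  tau→4  [4 exit(s)]

Answer: DEADLOCK-FREE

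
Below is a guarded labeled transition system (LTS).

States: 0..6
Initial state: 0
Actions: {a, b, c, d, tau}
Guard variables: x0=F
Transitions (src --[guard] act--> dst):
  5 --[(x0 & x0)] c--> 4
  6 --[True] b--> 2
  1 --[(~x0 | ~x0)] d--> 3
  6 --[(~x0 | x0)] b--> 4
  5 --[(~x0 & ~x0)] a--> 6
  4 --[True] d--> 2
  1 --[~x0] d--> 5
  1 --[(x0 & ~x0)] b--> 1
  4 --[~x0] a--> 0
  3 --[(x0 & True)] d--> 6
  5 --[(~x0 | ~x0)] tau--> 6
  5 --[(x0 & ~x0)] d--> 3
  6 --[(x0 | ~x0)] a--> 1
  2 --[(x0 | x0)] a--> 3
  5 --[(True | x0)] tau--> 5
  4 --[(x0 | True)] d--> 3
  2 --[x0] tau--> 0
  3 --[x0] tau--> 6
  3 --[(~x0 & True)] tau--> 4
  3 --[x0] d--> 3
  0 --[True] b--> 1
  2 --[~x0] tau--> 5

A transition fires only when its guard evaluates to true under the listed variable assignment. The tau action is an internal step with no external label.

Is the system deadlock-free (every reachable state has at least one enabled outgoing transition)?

R = {0,1,2,3,4,5,6}
  0: b→1  [1 exit(s)]
  1: d→3  d→5  [2 exit(s)]
  2: tau→5  [1 exit(s)]
  3: tau→4  [1 exit(s)]
  4: a→0  d→2  d→3  [3 exit(s)]
  5: a→6  tau→5  tau→6  [3 exit(s)]
  6: a→1  b→2  b→4  [3 exit(s)]

Answer: DEADLOCK-FREE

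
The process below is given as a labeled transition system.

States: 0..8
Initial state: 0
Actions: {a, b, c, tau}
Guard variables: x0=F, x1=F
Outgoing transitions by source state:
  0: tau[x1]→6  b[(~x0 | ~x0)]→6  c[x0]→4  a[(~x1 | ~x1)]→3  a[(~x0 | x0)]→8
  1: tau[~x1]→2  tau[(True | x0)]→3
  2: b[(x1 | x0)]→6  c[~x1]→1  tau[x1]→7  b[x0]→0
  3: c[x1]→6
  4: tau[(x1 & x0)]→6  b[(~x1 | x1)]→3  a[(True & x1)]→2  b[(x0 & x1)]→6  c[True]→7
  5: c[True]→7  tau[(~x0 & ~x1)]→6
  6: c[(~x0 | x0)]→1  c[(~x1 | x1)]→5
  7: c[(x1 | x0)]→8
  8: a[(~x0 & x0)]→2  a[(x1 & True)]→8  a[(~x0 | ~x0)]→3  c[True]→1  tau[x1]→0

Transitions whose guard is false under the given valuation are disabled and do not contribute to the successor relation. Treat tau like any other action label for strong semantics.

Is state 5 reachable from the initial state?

Guard filter leaves 14 enabled edge(s).
Layer 0: {0}
Layer 1: {3,6,8}  now seen {0,3,6,8}
Layer 2: {1,5}  now seen {0,1,3,5,6,8}
Layer 3: {2,7}  now seen {0,1,2,3,5,6,7,8}
Reachable = {0,1,2,3,5,6,7,8}
Path to 5: b·c

Answer: REACHABLE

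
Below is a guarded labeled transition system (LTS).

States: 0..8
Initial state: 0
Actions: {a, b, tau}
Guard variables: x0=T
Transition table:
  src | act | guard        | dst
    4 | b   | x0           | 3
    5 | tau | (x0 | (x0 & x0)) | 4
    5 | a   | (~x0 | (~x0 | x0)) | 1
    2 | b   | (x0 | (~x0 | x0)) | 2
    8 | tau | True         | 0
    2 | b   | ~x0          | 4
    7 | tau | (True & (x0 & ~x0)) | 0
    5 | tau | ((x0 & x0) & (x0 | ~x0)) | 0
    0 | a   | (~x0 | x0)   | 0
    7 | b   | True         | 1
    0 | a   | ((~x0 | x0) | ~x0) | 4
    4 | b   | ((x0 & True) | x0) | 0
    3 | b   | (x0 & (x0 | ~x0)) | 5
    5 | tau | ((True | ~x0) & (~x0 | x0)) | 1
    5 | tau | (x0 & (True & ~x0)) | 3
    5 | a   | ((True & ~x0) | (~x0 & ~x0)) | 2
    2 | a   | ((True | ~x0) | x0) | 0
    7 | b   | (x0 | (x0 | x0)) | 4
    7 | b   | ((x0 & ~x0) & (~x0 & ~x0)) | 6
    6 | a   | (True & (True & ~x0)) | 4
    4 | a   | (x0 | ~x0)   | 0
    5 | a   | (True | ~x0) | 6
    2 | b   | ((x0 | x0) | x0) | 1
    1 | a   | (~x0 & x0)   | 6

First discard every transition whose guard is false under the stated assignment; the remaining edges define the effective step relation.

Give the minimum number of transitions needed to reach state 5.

Layered search for 5:
  depth 0: {0}
  depth 1: {4}
  depth 2: {3}
  depth 3: {5}
5 enters at depth 3; path a·b·b

Answer: 3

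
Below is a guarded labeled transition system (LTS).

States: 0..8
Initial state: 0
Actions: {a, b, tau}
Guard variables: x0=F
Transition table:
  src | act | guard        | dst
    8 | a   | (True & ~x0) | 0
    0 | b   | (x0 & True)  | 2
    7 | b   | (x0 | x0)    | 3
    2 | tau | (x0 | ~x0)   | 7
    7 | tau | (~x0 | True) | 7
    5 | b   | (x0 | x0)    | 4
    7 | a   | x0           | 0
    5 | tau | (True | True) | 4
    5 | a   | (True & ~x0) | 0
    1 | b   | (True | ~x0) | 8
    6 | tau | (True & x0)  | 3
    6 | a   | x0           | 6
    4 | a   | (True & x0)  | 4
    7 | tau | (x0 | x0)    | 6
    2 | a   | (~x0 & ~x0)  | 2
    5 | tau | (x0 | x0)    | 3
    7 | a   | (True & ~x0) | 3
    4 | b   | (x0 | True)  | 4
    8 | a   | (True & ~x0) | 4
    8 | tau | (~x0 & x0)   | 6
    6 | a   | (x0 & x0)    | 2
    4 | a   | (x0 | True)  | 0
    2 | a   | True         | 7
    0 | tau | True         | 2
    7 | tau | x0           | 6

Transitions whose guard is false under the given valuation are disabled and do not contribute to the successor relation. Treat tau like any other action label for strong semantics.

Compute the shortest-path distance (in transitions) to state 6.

Answer: UNREACHABLE

Analysis:
Layered search for 6:
  Layer 0: {0}
  Layer 1: {2}
  Layer 2: {7}
  Layer 3: {3}
6 never appears.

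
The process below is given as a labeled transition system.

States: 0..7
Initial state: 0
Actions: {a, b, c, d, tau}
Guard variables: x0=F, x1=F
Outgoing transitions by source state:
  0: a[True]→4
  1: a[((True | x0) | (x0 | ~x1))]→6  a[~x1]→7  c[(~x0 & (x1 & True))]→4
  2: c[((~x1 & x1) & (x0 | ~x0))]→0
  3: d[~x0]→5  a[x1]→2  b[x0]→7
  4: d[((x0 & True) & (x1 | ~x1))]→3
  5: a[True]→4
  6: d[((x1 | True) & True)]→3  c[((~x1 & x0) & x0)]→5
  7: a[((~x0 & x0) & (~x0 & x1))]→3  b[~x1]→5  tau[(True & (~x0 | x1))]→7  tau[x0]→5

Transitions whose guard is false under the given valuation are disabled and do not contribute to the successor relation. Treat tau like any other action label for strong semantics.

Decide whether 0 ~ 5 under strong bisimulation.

Answer: BISIMILAR

Working:
Refine partition for ~:
  round 0: {{0,1,2,3,4,5,6,7}}
  round 1: {{0,1,5},{2,4},{3,6},{7}}
  round 2: {{0,5},{1},{2,4},{3},{6},{7}}
Fixed point at round 3; 6 class(es).
[0]={0,5}  [5]={0,5}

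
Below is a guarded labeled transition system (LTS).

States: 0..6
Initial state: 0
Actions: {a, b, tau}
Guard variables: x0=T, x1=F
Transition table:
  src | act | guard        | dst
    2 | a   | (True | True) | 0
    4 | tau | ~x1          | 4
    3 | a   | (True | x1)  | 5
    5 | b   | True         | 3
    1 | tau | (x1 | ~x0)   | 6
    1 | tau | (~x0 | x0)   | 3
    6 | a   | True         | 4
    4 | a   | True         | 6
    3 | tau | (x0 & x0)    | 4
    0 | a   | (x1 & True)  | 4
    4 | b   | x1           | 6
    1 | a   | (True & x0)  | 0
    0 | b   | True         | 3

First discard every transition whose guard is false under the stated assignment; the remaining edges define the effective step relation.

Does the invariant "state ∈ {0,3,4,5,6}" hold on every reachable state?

Safe = {0,3,4,5,6}
Reachable = {0,3,4,5,6}
  0: safe
  3: safe
  4: safe
  5: safe
  6: safe

Answer: INVARIANT HOLDS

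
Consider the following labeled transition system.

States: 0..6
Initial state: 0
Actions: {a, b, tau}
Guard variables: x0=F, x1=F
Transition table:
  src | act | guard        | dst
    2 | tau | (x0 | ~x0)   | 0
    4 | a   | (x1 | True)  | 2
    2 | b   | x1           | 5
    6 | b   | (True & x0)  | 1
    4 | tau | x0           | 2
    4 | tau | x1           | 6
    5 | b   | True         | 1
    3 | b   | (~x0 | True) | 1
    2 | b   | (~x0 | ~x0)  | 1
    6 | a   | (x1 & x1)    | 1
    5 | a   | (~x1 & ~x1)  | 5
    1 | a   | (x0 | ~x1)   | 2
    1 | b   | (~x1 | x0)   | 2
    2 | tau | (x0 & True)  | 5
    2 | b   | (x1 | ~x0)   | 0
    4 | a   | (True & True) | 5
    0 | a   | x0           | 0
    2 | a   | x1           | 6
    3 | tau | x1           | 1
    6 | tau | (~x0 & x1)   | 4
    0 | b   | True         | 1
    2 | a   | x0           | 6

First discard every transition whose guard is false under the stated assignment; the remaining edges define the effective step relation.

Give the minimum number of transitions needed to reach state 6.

Answer: UNREACHABLE

Analysis:
Breadth-first toward 6:
  depth 0: {0}
  depth 1: {1}
  depth 2: {2}
6 never appears.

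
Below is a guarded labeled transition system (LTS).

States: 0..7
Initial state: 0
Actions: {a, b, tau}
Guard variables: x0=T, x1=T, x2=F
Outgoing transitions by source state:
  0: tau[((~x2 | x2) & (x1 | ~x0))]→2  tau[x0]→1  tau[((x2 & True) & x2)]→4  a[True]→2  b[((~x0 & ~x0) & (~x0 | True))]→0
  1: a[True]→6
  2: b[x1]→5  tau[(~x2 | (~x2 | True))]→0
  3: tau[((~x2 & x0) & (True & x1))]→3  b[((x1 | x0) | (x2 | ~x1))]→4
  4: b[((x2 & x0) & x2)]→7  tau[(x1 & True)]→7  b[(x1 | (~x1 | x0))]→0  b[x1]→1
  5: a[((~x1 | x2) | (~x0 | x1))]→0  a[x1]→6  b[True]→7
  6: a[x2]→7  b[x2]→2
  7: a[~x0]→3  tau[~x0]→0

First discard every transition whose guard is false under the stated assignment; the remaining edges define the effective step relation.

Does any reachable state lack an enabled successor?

Reachable = {0,1,2,5,6,7}
  0: a→2  tau→1  tau→2  [deg 3]
  1: a→6  [deg 1]
  2: b→5  tau→0  [deg 2]
  5: a→0  a→6  b→7  [deg 3]
  6: ∅  [no exit]
  7: ∅  [no exit]
trace reaching 6: tau·a

Answer: DEADLOCK at state 6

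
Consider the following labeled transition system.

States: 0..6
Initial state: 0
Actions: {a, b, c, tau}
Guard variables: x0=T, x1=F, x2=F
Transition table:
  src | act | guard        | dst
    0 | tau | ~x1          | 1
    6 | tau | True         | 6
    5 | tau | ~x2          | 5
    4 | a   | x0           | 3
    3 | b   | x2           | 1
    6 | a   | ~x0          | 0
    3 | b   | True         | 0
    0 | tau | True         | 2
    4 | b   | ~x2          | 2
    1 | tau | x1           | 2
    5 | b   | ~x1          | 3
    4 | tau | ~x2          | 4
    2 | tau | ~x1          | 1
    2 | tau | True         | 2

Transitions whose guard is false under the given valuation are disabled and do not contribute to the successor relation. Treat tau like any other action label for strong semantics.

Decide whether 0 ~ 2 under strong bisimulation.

Answer: BISIMILAR

Analysis:
Bisimulation quotient by refinement:
  P[0] = {{0,1,2,3,4,5,6}}
  P[1] = {{0,2,6},{1},{3},{4},{5}}
  P[2] = {{0,2},{1},{3},{4},{5},{6}}
6 equivalence class(es) (converged in 3)
0∈{0,2}, 2∈{0,2}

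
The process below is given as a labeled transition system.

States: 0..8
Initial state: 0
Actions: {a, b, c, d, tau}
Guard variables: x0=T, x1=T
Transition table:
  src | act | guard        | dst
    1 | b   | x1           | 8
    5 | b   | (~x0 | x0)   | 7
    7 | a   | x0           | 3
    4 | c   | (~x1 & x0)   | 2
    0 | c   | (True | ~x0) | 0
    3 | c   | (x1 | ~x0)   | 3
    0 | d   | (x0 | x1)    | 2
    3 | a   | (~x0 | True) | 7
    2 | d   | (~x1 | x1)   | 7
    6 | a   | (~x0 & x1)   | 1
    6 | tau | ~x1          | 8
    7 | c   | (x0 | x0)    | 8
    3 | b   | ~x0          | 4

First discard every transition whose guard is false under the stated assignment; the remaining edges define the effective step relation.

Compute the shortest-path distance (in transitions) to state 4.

BFS to 4:
  depth 0: {0}
  depth 1: {2}
  depth 2: {7}
  depth 3: {3,8}
4 never appears.

Answer: UNREACHABLE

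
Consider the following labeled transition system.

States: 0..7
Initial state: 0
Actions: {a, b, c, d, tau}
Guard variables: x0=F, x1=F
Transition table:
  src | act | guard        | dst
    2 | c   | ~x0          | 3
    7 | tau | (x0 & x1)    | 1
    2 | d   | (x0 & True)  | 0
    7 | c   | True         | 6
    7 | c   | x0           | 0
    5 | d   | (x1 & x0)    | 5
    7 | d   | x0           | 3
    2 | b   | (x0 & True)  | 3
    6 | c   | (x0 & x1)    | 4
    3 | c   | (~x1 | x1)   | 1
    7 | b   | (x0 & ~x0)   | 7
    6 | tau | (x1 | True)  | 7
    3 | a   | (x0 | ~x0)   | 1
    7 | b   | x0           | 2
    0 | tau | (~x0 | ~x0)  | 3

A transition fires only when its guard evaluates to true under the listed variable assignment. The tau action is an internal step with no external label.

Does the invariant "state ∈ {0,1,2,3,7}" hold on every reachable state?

Answer: INVARIANT HOLDS

Trace:
Allowed set {0,1,2,3,7}
Reachable = {0,1,3}
  0: safe
  1: safe
  3: safe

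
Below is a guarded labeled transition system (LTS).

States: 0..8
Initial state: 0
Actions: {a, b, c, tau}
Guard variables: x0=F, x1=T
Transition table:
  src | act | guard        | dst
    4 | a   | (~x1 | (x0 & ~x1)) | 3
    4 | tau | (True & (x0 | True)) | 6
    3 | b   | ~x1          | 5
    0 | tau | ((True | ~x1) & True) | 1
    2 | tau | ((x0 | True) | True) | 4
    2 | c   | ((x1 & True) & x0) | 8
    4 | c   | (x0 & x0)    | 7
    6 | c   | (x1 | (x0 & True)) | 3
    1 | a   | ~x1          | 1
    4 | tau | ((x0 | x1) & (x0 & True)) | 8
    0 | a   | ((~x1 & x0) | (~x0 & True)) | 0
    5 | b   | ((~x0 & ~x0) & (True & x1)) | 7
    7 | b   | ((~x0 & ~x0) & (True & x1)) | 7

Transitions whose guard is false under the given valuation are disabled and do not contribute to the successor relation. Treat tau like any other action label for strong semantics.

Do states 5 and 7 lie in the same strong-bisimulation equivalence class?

Refine partition for ~:
  round 0: {{0,1,2,3,4,5,6,7,8}}
  round 1: {{0},{1,3,8},{2,4},{5,7},{6}}
  round 2: {{0},{1,3,8},{2},{4},{5,7},{6}}
6 equivalence class(es) (converged in 3)
class of 5: {5,7}; class of 7: {5,7}

Answer: BISIMILAR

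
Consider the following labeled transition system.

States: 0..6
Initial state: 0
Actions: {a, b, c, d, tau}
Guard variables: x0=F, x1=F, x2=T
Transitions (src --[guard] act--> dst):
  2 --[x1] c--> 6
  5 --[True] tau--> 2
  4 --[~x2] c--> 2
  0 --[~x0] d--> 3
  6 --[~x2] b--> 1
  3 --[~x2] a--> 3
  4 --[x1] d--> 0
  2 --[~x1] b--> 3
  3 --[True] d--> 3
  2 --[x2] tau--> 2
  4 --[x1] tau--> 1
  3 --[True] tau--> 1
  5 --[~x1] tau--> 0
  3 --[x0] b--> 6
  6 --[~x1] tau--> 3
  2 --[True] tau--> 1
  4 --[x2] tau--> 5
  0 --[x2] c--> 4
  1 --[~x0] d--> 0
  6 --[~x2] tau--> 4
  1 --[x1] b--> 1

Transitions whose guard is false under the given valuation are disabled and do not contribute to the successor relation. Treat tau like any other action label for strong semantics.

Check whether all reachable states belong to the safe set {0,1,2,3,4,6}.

Answer: INVARIANT VIOLATED at state 5

Working:
Inv-set: {0,1,2,3,4,6}
Reachable = {0,1,2,3,4,5}
  0: safe
  1: safe
  2: safe
  3: safe
  4: safe
  5: VIOLATES
counterexample path to 5: c·tau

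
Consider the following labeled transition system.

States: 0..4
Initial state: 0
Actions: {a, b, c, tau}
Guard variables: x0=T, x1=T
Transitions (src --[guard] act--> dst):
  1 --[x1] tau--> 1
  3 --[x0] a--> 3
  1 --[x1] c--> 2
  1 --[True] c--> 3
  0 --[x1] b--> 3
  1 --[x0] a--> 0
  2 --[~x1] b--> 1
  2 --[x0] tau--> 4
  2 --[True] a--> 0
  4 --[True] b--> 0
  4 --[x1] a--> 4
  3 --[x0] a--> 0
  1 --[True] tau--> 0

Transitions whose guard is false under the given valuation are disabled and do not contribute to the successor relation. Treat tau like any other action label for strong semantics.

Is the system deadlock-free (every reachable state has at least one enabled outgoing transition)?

Answer: DEADLOCK-FREE

Working:
Reach set: {0,3}
  0: b→3  [deg 1]
  3: a→0  a→3  [deg 2]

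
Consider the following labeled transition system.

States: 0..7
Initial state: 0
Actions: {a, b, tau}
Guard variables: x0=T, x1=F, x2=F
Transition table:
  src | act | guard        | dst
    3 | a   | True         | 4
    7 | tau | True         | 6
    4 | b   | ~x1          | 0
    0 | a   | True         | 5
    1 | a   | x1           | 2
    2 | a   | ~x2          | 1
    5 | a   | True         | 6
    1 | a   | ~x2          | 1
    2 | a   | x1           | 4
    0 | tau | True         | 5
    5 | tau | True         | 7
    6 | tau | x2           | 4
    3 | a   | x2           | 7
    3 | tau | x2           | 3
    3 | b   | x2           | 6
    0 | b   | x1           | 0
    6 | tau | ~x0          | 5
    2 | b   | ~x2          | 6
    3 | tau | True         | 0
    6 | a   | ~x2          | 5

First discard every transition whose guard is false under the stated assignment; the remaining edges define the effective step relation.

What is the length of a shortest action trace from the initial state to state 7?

Answer: 2

Trace:
Breadth-first toward 7:
  Layer 0: {0}
  Layer 1: {5}
  Layer 2: {6,7}
depth(7)=2, e.g. a·tau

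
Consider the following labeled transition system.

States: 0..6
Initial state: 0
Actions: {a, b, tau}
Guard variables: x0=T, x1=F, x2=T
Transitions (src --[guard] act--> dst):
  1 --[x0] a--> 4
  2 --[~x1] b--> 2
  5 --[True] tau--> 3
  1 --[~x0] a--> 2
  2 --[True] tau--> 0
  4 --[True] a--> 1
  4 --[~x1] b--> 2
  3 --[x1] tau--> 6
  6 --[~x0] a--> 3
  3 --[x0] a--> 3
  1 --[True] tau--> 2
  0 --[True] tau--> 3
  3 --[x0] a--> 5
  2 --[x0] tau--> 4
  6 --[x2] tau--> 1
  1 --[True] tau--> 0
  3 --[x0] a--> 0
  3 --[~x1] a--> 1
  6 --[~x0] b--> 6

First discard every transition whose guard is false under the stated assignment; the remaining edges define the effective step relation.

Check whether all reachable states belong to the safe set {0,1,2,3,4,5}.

Answer: INVARIANT HOLDS

Analysis:
Allowed set {0,1,2,3,4,5}
Reach set: {0,1,2,3,4,5}
  0: ok
  1: ok
  2: ok
  3: ok
  4: ok
  5: ok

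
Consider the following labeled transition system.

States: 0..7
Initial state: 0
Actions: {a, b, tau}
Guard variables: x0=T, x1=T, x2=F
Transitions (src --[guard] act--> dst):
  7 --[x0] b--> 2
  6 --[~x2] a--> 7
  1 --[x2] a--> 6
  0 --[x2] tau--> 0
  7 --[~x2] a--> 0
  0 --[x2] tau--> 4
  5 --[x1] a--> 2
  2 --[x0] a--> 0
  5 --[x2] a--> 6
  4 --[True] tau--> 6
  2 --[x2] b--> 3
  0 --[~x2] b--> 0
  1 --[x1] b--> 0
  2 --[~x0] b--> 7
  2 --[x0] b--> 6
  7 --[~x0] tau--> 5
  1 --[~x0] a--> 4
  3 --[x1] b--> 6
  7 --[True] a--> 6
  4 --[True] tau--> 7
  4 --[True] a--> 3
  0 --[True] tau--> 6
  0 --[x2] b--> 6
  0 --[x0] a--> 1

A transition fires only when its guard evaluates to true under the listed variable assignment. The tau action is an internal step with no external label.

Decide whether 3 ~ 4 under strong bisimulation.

Answer: NOT BISIMILAR

Analysis:
Compute ~ classes (split until stable):
  π0 = {{0,1,2,3,4,5,6,7}}
  π1 = {{0},{1,3},{2,7},{4},{5,6}}
  π2 = {{0},{1},{2},{3},{4},{5,6},{7}}
  π3 = {{0},{1},{2},{3},{4},{5},{6},{7}}
8 equivalence class(es) (converged in 4)
3∈{3}, 4∈{4}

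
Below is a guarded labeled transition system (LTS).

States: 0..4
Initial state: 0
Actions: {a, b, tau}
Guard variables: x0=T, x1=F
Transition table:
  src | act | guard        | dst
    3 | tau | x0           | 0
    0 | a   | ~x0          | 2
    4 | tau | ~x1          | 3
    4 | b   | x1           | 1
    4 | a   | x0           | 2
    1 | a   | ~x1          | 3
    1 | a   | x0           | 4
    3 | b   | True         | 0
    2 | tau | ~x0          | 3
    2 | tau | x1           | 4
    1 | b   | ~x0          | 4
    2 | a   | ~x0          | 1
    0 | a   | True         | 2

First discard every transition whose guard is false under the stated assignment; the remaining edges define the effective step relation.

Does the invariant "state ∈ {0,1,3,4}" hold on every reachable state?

Answer: INVARIANT VIOLATED at state 2

Working:
Inv-set: {0,1,3,4}
Reach set: {0,2}
  0: ✓
  2: ✗ unsafe
counterexample path to 2: a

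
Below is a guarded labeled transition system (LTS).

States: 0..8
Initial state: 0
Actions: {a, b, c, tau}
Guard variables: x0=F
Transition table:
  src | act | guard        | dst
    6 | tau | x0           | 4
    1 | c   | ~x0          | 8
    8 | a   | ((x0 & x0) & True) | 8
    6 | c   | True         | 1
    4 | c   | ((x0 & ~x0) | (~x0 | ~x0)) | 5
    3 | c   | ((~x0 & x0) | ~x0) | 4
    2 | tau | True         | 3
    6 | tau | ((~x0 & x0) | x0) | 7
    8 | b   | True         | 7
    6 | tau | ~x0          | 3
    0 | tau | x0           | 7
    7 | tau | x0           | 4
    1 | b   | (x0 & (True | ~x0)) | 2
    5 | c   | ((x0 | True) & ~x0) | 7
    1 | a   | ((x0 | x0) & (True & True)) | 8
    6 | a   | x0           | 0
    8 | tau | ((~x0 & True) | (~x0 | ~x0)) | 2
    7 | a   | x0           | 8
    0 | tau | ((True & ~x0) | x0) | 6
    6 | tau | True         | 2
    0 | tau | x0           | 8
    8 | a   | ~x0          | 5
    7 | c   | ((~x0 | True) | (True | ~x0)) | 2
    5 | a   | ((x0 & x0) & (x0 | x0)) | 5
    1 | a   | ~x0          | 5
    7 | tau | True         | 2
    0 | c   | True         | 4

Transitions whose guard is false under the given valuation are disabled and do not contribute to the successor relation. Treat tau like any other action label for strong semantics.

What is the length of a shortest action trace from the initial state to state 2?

Breadth-first toward 2:
  L0 = {0}
  L1 = {4,6}
  L2 = {1,2,3,5}
2 enters at depth 2; path tau·tau

Answer: 2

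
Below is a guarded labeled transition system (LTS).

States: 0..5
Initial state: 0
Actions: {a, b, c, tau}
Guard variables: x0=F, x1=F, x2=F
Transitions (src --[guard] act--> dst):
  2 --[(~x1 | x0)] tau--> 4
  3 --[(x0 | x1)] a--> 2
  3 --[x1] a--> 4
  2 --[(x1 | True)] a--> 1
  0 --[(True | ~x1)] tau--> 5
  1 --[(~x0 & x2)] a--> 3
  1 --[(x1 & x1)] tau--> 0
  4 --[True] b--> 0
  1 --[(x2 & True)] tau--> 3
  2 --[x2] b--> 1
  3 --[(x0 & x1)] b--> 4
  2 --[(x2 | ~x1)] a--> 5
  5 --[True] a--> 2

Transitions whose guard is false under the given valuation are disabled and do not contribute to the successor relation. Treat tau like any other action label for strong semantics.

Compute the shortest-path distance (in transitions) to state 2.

Layered search for 2:
  L0 = {0}
  L1 = {5}
  L2 = {2}
2 enters at depth 2; path tau·a

Answer: 2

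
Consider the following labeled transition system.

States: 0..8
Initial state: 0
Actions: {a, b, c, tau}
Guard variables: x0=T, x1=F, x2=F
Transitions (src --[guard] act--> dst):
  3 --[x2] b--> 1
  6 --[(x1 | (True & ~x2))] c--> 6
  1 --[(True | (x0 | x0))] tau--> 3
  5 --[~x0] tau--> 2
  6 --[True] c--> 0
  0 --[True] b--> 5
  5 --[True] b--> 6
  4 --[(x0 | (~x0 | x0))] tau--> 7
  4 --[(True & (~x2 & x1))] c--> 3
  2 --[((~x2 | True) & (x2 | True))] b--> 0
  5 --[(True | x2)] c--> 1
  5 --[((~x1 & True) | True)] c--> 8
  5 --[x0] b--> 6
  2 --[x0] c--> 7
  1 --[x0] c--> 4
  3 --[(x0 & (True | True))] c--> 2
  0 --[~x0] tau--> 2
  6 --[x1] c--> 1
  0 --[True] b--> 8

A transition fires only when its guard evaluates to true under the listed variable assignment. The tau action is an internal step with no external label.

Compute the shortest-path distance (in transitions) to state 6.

Answer: 2

Working:
BFS to 6:
  depth 0: {0}
  depth 1: {5,8}
  depth 2: {1,6}
depth(6)=2, e.g. b·b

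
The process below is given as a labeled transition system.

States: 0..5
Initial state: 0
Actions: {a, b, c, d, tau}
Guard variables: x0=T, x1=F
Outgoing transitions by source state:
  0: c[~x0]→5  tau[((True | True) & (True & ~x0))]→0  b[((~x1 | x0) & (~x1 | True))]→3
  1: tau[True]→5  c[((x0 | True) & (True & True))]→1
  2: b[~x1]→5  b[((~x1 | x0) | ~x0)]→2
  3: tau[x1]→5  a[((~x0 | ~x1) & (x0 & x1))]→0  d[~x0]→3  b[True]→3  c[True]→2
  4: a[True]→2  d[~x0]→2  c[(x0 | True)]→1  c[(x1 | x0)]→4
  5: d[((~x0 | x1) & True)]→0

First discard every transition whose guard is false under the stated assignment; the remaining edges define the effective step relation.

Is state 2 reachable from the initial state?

Answer: REACHABLE

Working:
After dropping false guards: 10 live edges.
Layer 0: {0}
Layer 1: {3}  now seen {0,3}
Layer 2: {2}  now seen {0,2,3}
Layer 3: {5}  now seen {0,2,3,5}
Reachable = {0,2,3,5}
Path to 2: b·c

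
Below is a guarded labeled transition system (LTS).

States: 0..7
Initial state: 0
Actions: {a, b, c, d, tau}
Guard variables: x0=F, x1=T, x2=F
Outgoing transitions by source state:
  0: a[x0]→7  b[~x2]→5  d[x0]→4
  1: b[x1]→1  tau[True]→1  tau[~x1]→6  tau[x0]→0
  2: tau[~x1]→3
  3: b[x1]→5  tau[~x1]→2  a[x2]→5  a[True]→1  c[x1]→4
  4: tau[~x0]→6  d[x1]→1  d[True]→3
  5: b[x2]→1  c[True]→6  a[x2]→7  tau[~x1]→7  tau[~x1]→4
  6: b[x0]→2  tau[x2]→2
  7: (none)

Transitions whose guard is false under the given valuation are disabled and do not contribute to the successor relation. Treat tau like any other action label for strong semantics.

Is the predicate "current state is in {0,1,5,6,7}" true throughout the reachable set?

Safe = {0,1,5,6,7}
R = {0,5,6}
  0: safe
  5: safe
  6: safe

Answer: INVARIANT HOLDS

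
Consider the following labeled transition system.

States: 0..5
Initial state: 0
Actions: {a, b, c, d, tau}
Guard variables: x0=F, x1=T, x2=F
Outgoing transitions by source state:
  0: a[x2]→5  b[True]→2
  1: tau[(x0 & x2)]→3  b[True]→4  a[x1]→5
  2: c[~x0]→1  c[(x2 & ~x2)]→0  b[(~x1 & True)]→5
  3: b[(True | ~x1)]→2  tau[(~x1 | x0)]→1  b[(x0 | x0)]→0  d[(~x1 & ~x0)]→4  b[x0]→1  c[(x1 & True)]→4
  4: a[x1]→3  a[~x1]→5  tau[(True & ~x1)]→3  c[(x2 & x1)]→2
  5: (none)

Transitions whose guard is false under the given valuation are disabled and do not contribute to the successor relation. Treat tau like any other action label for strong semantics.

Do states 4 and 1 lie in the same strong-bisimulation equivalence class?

Bisimulation quotient by refinement:
  π0 = {{0,1,2,3,4,5}}
  π1 = {{0},{1},{2},{3},{4},{5}}
6 equivalence class(es) (converged in 2)
4∈{4}, 1∈{1}

Answer: NOT BISIMILAR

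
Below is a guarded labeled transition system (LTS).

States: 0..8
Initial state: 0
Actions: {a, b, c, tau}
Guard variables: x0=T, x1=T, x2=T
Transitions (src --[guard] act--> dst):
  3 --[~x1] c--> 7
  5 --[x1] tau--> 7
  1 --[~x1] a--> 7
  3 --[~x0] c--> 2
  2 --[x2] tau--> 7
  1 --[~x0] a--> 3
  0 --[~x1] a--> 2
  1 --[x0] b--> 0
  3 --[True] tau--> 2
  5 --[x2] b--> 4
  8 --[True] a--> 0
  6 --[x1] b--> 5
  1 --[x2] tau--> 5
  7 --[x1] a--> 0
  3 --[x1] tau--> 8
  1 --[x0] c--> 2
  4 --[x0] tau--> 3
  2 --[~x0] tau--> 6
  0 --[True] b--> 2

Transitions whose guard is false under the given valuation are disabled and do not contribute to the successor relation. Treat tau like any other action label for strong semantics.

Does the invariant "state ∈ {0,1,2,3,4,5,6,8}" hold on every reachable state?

Answer: INVARIANT VIOLATED at state 7

Analysis:
Allowed set {0,1,2,3,4,5,6,8}
Reachable = {0,2,7}
  0: ✓
  2: ✓
  7: VIOLATES
reach 7 via b·tau — violates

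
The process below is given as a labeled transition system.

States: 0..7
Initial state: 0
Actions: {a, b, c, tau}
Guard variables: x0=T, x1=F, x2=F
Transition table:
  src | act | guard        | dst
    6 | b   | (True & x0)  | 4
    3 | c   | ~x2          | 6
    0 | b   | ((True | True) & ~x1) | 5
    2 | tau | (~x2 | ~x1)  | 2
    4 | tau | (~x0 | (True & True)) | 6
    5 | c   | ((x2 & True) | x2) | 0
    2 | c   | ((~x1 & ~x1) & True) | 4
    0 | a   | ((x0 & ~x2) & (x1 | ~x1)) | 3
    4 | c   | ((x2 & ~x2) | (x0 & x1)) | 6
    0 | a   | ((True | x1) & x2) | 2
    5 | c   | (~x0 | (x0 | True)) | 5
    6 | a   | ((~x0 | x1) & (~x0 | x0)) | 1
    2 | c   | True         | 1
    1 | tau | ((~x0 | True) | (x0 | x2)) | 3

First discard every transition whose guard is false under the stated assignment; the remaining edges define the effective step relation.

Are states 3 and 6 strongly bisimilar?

Answer: NOT BISIMILAR

Analysis:
Refine partition for ~:
  P[0] = {{0,1,2,3,4,5,6,7}}
  P[1] = {{0},{1,4},{2},{3,5},{6},{7}}
  P[2] = {{0},{1},{2},{3},{4},{5},{6},{7}}
Fixed point at round 3; 8 class(es).
[3]={3}  [6]={6}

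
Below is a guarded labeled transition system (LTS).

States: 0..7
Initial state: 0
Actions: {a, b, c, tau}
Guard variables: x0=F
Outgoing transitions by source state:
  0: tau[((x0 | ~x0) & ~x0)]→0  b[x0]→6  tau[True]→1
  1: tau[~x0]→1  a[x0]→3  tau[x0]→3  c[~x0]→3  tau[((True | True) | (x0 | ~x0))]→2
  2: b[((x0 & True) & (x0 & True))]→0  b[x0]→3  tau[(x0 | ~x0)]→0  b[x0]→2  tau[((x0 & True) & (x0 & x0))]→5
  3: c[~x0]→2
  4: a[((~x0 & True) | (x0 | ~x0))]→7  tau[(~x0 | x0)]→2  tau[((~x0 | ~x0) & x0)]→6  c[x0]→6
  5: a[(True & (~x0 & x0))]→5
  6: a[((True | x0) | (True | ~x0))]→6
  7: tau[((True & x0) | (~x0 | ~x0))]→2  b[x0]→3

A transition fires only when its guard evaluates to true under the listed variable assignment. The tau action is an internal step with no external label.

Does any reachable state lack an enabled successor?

Answer: DEADLOCK-FREE

Trace:
Reachable = {0,1,2,3}
  0: tau→0  tau→1  [2 out]
  1: c→3  tau→1  tau→2  [3 out]
  2: tau→0  [1 out]
  3: c→2  [1 out]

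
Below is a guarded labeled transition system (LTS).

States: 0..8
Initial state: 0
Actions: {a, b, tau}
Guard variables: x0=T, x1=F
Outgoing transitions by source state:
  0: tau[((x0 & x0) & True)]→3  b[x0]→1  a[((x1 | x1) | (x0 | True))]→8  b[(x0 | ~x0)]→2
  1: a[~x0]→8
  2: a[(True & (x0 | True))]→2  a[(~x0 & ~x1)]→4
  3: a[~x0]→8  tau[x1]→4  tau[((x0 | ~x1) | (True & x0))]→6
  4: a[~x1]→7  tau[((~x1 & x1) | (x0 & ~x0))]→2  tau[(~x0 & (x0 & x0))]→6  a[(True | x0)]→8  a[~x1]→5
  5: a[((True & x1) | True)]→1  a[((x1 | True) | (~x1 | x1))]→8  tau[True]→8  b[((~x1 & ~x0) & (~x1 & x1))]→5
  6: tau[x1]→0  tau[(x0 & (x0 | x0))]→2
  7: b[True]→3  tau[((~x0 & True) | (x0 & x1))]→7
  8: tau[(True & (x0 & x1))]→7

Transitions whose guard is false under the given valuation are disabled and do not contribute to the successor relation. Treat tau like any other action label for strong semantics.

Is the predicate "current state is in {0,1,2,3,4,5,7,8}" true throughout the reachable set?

Inv-set: {0,1,2,3,4,5,7,8}
Reachable = {0,1,2,3,6,8}
  0: ok
  1: ok
  2: ok
  3: ok
  6: outside
  8: ok
witness against invariant: tau·tau → 6

Answer: INVARIANT VIOLATED at state 6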